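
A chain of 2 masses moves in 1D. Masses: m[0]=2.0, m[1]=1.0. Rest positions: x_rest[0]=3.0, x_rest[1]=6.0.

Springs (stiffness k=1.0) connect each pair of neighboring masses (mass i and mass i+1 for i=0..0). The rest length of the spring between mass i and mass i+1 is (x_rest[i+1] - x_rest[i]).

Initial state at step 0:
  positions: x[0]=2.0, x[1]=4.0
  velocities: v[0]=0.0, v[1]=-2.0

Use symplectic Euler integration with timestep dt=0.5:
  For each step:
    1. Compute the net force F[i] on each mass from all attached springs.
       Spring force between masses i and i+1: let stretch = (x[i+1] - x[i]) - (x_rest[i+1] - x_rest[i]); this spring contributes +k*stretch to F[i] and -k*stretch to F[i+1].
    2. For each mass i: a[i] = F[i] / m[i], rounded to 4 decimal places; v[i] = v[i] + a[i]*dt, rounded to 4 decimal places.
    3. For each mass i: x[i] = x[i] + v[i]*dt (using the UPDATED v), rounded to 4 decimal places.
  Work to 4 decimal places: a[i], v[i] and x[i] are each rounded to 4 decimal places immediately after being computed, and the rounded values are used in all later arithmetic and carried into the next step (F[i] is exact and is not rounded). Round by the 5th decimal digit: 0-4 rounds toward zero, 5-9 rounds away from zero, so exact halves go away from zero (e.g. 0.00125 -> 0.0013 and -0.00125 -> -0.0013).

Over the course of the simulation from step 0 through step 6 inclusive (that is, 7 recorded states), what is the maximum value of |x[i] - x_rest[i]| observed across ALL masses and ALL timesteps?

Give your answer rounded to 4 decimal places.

Answer: 3.8695

Derivation:
Step 0: x=[2.0000 4.0000] v=[0.0000 -2.0000]
Step 1: x=[1.8750 3.2500] v=[-0.2500 -1.5000]
Step 2: x=[1.5469 2.9063] v=[-0.6563 -0.6875]
Step 3: x=[1.0137 2.9727] v=[-1.0665 0.1328]
Step 4: x=[0.3503 3.2994] v=[-1.3268 0.6533]
Step 5: x=[-0.3195 3.6388] v=[-1.3396 0.6788]
Step 6: x=[-0.8695 3.7387] v=[-1.1000 0.1997]
Max displacement = 3.8695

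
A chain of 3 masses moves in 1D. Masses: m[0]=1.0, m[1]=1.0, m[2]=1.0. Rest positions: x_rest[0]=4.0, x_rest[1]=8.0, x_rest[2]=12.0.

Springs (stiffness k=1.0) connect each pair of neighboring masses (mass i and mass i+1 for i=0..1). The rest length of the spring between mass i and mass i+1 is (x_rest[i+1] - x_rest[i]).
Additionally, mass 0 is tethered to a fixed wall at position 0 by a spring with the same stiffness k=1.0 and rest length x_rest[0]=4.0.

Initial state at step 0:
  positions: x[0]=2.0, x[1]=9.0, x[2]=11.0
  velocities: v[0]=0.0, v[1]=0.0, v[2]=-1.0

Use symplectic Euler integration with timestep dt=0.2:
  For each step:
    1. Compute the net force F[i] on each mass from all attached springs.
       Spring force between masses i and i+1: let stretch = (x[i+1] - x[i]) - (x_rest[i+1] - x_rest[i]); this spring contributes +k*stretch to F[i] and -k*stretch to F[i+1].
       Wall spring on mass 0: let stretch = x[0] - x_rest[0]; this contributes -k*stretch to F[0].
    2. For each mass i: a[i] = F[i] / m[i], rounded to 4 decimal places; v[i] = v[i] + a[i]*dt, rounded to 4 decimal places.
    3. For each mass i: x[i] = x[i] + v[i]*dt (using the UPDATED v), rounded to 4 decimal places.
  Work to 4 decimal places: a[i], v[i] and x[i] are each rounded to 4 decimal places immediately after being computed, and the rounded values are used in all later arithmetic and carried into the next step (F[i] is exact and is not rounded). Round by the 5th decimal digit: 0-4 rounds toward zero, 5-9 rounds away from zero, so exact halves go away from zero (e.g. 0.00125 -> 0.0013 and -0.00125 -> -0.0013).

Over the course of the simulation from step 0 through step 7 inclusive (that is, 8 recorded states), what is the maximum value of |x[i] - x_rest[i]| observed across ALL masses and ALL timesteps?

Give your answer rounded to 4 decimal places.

Step 0: x=[2.0000 9.0000 11.0000] v=[0.0000 0.0000 -1.0000]
Step 1: x=[2.2000 8.8000 10.8800] v=[1.0000 -1.0000 -0.6000]
Step 2: x=[2.5760 8.4192 10.8368] v=[1.8800 -1.9040 -0.2160]
Step 3: x=[3.0827 7.9014 10.8569] v=[2.5334 -2.5891 0.1005]
Step 4: x=[3.6588 7.3091 10.9188] v=[2.8806 -2.9617 0.3094]
Step 5: x=[4.2346 6.7151 10.9963] v=[2.8789 -2.9698 0.3875]
Step 6: x=[4.7402 6.1932 11.0626] v=[2.5281 -2.6097 0.3313]
Step 7: x=[5.1143 5.8079 11.0941] v=[1.8707 -1.9264 0.1574]
Max displacement = 2.1921

Answer: 2.1921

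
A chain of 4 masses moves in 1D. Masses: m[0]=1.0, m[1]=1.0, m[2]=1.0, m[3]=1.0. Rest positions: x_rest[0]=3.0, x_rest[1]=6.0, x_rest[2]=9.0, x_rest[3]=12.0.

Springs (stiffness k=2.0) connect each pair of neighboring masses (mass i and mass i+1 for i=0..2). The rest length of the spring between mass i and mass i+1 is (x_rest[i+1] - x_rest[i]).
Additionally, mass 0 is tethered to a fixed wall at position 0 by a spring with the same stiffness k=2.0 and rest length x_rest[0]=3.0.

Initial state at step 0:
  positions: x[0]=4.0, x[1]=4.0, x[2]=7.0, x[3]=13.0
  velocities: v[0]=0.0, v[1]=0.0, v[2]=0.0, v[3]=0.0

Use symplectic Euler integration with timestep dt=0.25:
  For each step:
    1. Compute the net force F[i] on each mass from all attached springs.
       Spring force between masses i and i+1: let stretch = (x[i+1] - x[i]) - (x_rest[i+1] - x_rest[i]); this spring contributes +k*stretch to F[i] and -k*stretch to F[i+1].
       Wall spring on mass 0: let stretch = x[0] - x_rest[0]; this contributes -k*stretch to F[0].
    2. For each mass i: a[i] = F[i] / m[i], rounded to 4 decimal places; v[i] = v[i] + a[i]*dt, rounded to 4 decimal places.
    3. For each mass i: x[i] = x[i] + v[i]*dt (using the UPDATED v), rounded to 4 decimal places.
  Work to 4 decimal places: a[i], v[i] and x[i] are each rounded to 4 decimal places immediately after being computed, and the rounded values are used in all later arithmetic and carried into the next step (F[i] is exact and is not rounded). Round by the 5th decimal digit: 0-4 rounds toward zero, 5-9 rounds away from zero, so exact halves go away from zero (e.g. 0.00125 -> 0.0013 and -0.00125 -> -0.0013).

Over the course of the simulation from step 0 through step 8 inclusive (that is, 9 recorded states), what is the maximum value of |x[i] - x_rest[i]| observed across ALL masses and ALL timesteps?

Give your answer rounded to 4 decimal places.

Step 0: x=[4.0000 4.0000 7.0000 13.0000] v=[0.0000 0.0000 0.0000 0.0000]
Step 1: x=[3.5000 4.3750 7.3750 12.6250] v=[-2.0000 1.5000 1.5000 -1.5000]
Step 2: x=[2.6719 5.0156 8.0313 11.9688] v=[-3.3125 2.5625 2.6250 -2.6250]
Step 3: x=[1.8028 5.7402 8.8028 11.1954] v=[-3.4766 2.8985 3.0859 -3.0938]
Step 4: x=[1.2005 6.3555 9.4905 10.4979] v=[-2.4093 2.4611 2.7509 -2.7901]
Step 5: x=[1.0925 6.7183 9.9123 10.0495] v=[-0.4321 1.4511 1.6871 -1.7938]
Step 6: x=[1.5512 6.7771 9.9520 9.9589] v=[1.8346 0.2352 0.1587 -0.3624]
Step 7: x=[2.4692 6.5795 9.5957 10.2425] v=[3.6720 -0.7903 -1.4253 1.1342]
Step 8: x=[3.5924 6.2452 8.9432 10.8202] v=[4.4926 -1.3374 -2.6100 2.3108]
Max displacement = 2.0411

Answer: 2.0411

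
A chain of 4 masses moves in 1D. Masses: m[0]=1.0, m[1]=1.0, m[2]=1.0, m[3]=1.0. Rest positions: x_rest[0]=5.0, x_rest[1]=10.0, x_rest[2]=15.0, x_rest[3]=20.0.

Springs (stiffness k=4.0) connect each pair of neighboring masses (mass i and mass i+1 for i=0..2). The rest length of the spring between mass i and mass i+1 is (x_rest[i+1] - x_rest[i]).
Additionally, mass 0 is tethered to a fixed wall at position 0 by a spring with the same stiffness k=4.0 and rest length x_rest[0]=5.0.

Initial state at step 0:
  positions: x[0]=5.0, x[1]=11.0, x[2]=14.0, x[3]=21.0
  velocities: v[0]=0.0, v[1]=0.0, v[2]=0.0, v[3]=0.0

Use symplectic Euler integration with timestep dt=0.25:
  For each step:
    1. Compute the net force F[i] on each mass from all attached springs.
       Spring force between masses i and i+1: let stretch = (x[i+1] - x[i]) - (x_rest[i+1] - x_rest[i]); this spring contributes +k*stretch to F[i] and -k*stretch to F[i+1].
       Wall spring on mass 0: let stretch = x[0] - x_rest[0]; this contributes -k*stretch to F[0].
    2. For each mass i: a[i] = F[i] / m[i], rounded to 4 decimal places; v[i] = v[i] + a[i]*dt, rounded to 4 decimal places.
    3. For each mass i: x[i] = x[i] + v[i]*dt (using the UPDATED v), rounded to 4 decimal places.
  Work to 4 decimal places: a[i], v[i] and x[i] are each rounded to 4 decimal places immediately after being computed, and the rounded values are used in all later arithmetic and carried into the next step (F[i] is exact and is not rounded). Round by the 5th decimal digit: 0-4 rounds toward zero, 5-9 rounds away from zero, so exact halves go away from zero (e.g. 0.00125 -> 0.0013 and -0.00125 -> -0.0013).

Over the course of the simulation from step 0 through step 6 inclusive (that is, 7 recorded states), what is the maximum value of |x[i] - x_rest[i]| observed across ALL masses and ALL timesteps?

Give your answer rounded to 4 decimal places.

Step 0: x=[5.0000 11.0000 14.0000 21.0000] v=[0.0000 0.0000 0.0000 0.0000]
Step 1: x=[5.2500 10.2500 15.0000 20.5000] v=[1.0000 -3.0000 4.0000 -2.0000]
Step 2: x=[5.4375 9.4375 16.1875 19.8750] v=[0.7500 -3.2500 4.7500 -2.5000]
Step 3: x=[5.2656 9.3125 16.6094 19.5781] v=[-0.6875 -0.5000 1.6875 -1.1875]
Step 4: x=[4.7891 10.0000 15.9492 19.7891] v=[-1.9062 2.7500 -2.6407 0.8438]
Step 5: x=[4.4180 10.8721 14.7617 20.2901] v=[-1.4844 3.4883 -4.7500 2.0039]
Step 6: x=[4.5559 11.1031 13.9839 20.6590] v=[0.5517 0.9238 -3.1112 1.4755]
Max displacement = 1.6094

Answer: 1.6094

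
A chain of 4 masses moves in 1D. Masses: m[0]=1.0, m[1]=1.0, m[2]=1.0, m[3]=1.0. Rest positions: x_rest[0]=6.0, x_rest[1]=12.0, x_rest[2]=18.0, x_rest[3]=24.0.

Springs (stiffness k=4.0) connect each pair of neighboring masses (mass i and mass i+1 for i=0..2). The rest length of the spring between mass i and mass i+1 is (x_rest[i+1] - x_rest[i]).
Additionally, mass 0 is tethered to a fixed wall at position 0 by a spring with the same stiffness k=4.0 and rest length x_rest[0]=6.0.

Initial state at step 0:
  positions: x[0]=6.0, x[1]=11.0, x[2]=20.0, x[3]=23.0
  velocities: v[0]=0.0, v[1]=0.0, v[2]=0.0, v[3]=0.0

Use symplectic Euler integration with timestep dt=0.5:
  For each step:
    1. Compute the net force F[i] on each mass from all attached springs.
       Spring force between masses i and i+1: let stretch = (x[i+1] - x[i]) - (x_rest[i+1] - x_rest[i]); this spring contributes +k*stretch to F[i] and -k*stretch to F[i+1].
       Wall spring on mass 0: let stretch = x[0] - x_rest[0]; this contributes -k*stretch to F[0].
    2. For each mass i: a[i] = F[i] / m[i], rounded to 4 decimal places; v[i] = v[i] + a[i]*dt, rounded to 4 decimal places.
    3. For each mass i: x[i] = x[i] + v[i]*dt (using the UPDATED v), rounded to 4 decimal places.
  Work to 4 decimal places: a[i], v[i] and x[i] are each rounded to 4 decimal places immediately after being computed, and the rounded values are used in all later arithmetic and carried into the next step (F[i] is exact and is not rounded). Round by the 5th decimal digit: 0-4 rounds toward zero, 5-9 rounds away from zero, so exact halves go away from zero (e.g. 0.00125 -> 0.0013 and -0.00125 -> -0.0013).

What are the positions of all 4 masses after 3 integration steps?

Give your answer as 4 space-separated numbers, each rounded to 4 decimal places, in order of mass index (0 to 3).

Answer: 3.0000 15.0000 17.0000 24.0000

Derivation:
Step 0: x=[6.0000 11.0000 20.0000 23.0000] v=[0.0000 0.0000 0.0000 0.0000]
Step 1: x=[5.0000 15.0000 14.0000 26.0000] v=[-2.0000 8.0000 -12.0000 6.0000]
Step 2: x=[9.0000 8.0000 21.0000 23.0000] v=[8.0000 -14.0000 14.0000 -6.0000]
Step 3: x=[3.0000 15.0000 17.0000 24.0000] v=[-12.0000 14.0000 -8.0000 2.0000]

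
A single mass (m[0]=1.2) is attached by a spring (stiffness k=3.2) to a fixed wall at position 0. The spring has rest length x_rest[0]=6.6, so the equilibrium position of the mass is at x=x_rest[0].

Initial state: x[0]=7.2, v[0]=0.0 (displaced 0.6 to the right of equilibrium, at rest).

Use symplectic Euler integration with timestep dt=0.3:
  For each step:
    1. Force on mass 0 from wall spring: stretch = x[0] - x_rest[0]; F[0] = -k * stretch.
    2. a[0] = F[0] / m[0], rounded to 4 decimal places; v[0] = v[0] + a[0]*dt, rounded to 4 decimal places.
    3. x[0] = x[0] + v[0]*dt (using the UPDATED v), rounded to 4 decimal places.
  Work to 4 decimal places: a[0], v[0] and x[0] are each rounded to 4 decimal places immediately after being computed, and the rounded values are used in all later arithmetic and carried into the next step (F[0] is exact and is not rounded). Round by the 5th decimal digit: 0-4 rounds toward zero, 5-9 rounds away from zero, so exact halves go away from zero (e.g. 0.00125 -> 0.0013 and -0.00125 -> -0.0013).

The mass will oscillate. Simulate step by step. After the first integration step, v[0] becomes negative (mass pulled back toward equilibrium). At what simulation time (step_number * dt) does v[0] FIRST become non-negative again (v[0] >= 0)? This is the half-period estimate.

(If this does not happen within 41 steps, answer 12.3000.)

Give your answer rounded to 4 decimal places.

Answer: 2.1000

Derivation:
Step 0: x=[7.2000] v=[0.0000]
Step 1: x=[7.0560] v=[-0.4800]
Step 2: x=[6.8026] v=[-0.8448]
Step 3: x=[6.5005] v=[-1.0069]
Step 4: x=[6.2223] v=[-0.9273]
Step 5: x=[6.0348] v=[-0.6251]
Step 6: x=[5.9829] v=[-0.1729]
Step 7: x=[6.0791] v=[0.3208]
First v>=0 after going negative at step 7, time=2.1000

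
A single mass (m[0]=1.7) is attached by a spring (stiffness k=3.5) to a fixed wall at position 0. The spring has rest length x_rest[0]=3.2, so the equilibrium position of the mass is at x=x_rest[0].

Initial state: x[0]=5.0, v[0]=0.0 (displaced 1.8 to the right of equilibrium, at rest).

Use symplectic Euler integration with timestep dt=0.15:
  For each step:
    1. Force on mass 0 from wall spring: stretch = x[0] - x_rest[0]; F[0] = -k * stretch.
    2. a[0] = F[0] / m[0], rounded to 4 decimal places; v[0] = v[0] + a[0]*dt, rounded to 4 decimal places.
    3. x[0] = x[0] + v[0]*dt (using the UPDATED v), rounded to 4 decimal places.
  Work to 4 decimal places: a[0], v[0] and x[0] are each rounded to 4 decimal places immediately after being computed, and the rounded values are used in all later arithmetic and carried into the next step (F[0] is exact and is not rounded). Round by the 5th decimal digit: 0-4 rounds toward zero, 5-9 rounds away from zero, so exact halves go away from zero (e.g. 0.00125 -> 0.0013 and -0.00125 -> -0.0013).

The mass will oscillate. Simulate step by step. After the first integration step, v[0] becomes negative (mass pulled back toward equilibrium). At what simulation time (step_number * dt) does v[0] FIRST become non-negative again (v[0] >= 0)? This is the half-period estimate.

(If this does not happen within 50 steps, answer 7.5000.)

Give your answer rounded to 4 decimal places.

Answer: 2.2500

Derivation:
Step 0: x=[5.0000] v=[0.0000]
Step 1: x=[4.9166] v=[-0.5559]
Step 2: x=[4.7537] v=[-1.0860]
Step 3: x=[4.5188] v=[-1.5658]
Step 4: x=[4.2228] v=[-1.9731]
Step 5: x=[3.8795] v=[-2.2890]
Step 6: x=[3.5047] v=[-2.4989]
Step 7: x=[3.1158] v=[-2.5930]
Step 8: x=[2.7308] v=[-2.5670]
Step 9: x=[2.3675] v=[-2.4221]
Step 10: x=[2.0428] v=[-2.1650]
Step 11: x=[1.7717] v=[-1.8076]
Step 12: x=[1.5667] v=[-1.3665]
Step 13: x=[1.4374] v=[-0.8621]
Step 14: x=[1.3897] v=[-0.3178]
Step 15: x=[1.4259] v=[0.2413]
First v>=0 after going negative at step 15, time=2.2500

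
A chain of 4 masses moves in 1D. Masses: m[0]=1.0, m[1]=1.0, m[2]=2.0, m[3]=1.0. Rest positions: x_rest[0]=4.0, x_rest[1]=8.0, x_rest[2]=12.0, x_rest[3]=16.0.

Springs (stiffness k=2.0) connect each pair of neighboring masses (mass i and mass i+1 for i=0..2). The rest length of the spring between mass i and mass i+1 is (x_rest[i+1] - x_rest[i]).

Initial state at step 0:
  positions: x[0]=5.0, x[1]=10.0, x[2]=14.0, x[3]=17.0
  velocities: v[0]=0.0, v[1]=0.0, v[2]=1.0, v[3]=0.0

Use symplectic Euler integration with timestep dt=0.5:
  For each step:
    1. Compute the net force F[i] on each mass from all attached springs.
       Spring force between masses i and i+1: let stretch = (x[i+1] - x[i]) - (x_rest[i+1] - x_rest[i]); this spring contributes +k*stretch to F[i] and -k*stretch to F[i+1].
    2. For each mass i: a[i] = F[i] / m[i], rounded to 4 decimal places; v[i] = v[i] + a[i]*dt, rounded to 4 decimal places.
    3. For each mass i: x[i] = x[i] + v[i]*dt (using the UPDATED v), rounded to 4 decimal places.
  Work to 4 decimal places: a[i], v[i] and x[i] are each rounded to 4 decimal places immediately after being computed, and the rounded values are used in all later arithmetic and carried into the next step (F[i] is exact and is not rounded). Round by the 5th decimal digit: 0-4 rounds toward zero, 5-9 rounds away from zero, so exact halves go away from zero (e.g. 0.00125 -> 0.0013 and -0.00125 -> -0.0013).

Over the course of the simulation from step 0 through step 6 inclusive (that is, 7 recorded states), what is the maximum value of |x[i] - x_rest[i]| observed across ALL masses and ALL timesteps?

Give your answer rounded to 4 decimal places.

Answer: 3.2500

Derivation:
Step 0: x=[5.0000 10.0000 14.0000 17.0000] v=[0.0000 0.0000 1.0000 0.0000]
Step 1: x=[5.5000 9.5000 14.2500 17.5000] v=[1.0000 -1.0000 0.5000 1.0000]
Step 2: x=[6.0000 9.3750 14.1250 18.3750] v=[1.0000 -0.2500 -0.2500 1.7500]
Step 3: x=[6.1875 9.9375 13.8750 19.1250] v=[0.3750 1.1250 -0.5000 1.5000]
Step 4: x=[6.2500 10.5938 13.9532 19.2500] v=[0.1250 1.3125 0.1563 0.2500]
Step 5: x=[6.4844 10.7579 14.5157 18.7266] v=[0.4688 0.3281 1.1250 -1.0468]
Step 6: x=[6.8556 10.6641 15.1915 18.0978] v=[0.7423 -0.1876 1.3516 -1.2577]
Max displacement = 3.2500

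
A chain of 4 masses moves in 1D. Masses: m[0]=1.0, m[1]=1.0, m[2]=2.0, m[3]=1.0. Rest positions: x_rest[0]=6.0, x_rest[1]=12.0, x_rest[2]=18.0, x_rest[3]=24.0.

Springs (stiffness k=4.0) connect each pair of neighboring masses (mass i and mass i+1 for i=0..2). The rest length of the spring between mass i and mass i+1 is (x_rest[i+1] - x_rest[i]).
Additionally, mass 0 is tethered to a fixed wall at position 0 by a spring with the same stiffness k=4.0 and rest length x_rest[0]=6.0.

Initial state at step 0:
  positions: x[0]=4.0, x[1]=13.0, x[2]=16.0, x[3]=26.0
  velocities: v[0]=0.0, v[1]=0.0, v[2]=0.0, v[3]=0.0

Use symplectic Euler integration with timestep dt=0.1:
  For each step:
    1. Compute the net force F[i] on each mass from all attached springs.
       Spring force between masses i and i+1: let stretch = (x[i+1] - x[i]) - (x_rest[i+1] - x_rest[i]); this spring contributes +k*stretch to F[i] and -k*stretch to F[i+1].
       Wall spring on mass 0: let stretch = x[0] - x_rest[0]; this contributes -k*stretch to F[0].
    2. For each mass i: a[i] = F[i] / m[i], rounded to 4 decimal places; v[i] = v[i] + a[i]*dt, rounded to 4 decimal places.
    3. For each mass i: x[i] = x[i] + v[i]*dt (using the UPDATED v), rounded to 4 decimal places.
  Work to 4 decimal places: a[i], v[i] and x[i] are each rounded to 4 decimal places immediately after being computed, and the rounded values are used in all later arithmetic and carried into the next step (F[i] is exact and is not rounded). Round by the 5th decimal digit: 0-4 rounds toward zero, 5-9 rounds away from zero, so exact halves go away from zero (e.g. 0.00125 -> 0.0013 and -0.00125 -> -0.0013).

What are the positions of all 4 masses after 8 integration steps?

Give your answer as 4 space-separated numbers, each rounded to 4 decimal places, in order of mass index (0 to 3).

Answer: 7.1757 9.5542 18.7744 22.3329

Derivation:
Step 0: x=[4.0000 13.0000 16.0000 26.0000] v=[0.0000 0.0000 0.0000 0.0000]
Step 1: x=[4.2000 12.7600 16.1400 25.8400] v=[2.0000 -2.4000 1.4000 -1.6000]
Step 2: x=[4.5744 12.3128 16.4064 25.5320] v=[3.7440 -4.4720 2.6640 -3.0800]
Step 3: x=[5.0754 11.7198 16.7734 25.0990] v=[5.0096 -5.9299 3.6704 -4.3302]
Step 4: x=[5.6391 11.0632 17.2059 24.5730] v=[5.6372 -6.5662 4.3248 -5.2604]
Step 5: x=[6.1942 10.4353 17.6629 23.9923] v=[5.5512 -6.2788 4.5697 -5.8072]
Step 6: x=[6.6712 9.9269 18.1019 23.3984] v=[4.7700 -5.0842 4.3901 -5.9390]
Step 7: x=[7.0116 9.6153 18.4833 22.8326] v=[3.4038 -3.1165 3.8144 -5.6576]
Step 8: x=[7.1757 9.5542 18.7744 22.3329] v=[1.6406 -0.6108 2.9107 -4.9973]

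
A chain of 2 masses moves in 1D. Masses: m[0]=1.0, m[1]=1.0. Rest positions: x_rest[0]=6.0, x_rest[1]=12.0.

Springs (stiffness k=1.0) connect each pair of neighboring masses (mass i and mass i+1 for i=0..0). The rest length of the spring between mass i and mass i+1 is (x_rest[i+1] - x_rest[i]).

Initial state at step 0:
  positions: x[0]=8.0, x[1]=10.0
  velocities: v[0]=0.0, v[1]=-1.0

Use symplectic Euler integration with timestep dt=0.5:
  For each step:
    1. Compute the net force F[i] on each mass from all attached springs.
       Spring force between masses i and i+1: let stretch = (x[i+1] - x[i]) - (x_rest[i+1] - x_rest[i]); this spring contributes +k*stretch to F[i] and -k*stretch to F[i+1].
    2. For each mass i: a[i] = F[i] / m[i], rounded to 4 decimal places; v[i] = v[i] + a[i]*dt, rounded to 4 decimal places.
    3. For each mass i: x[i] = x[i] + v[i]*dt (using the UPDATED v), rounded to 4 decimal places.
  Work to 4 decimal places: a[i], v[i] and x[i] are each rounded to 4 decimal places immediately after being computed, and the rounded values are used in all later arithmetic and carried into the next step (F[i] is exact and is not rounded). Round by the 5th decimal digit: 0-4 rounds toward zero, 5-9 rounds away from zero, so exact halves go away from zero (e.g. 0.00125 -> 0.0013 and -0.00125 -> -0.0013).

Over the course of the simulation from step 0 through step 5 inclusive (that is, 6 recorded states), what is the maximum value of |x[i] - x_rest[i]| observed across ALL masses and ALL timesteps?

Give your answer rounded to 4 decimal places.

Answer: 3.0312

Derivation:
Step 0: x=[8.0000 10.0000] v=[0.0000 -1.0000]
Step 1: x=[7.0000 10.5000] v=[-2.0000 1.0000]
Step 2: x=[5.3750 11.6250] v=[-3.2500 2.2500]
Step 3: x=[3.8125 12.6875] v=[-3.1250 2.1250]
Step 4: x=[2.9688 13.0313] v=[-1.6875 0.6875]
Step 5: x=[3.1407 12.3594] v=[0.3438 -1.3438]
Max displacement = 3.0312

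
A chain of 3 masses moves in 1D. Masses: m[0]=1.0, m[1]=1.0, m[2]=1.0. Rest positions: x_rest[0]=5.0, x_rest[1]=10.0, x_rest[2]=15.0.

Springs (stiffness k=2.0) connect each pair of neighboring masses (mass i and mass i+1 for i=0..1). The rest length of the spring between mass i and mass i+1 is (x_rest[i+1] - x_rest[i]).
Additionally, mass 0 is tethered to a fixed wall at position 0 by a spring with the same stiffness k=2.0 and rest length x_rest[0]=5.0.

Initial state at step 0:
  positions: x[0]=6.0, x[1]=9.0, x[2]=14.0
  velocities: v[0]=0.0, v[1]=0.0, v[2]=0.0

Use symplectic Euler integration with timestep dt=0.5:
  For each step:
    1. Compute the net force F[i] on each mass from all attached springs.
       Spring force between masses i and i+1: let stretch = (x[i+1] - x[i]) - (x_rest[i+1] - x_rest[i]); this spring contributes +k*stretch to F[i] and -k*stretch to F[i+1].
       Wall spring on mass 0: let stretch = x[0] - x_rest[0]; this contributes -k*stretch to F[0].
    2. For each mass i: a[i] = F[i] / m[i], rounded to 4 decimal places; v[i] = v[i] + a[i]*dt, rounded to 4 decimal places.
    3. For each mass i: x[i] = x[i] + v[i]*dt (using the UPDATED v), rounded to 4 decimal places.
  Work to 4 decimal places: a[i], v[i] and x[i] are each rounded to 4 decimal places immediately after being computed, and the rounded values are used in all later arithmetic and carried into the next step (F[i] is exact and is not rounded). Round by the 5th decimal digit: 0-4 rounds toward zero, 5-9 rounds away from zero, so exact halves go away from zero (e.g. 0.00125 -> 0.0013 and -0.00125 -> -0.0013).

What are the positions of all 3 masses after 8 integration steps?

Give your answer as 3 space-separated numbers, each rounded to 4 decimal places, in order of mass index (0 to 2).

Step 0: x=[6.0000 9.0000 14.0000] v=[0.0000 0.0000 0.0000]
Step 1: x=[4.5000 10.0000 14.0000] v=[-3.0000 2.0000 0.0000]
Step 2: x=[3.5000 10.2500 14.5000] v=[-2.0000 0.5000 1.0000]
Step 3: x=[4.1250 9.2500 15.3750] v=[1.2500 -2.0000 1.7500]
Step 4: x=[5.2500 8.7500 15.6875] v=[2.2500 -1.0000 0.6250]
Step 5: x=[5.5000 9.9688 15.0313] v=[0.5000 2.4375 -1.3125]
Step 6: x=[5.2344 11.4844 14.3438] v=[-0.5312 3.0312 -1.3750]
Step 7: x=[5.4766 11.3047 14.7266] v=[0.4844 -0.3594 0.7656]
Step 8: x=[5.8946 9.9219 15.8985] v=[0.8359 -2.7656 2.3437]

Answer: 5.8946 9.9219 15.8985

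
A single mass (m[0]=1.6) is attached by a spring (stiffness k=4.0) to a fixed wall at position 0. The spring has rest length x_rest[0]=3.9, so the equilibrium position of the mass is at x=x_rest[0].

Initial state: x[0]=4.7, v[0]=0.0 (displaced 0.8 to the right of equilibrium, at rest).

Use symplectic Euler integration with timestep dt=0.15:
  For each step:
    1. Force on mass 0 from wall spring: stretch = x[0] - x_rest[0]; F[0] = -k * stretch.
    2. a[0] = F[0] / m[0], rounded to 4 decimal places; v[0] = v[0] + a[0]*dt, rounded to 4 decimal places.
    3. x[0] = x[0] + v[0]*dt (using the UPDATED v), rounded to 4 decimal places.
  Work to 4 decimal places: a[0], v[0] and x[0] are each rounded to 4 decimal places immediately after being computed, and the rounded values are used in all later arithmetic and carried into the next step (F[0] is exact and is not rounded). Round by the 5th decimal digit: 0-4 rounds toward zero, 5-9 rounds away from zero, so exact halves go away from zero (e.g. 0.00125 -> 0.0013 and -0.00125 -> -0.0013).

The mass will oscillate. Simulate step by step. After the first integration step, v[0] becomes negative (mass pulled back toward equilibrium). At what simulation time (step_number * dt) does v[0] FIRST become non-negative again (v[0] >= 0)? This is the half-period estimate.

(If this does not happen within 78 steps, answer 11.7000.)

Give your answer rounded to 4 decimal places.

Answer: 2.1000

Derivation:
Step 0: x=[4.7000] v=[0.0000]
Step 1: x=[4.6550] v=[-0.3000]
Step 2: x=[4.5675] v=[-0.5831]
Step 3: x=[4.4425] v=[-0.8334]
Step 4: x=[4.2870] v=[-1.0368]
Step 5: x=[4.1097] v=[-1.1819]
Step 6: x=[3.9206] v=[-1.2605]
Step 7: x=[3.7304] v=[-1.2682]
Step 8: x=[3.5497] v=[-1.2046]
Step 9: x=[3.3887] v=[-1.0732]
Step 10: x=[3.2565] v=[-0.8815]
Step 11: x=[3.1605] v=[-0.6402]
Step 12: x=[3.1061] v=[-0.3629]
Step 13: x=[3.0963] v=[-0.0652]
Step 14: x=[3.1317] v=[0.2362]
First v>=0 after going negative at step 14, time=2.1000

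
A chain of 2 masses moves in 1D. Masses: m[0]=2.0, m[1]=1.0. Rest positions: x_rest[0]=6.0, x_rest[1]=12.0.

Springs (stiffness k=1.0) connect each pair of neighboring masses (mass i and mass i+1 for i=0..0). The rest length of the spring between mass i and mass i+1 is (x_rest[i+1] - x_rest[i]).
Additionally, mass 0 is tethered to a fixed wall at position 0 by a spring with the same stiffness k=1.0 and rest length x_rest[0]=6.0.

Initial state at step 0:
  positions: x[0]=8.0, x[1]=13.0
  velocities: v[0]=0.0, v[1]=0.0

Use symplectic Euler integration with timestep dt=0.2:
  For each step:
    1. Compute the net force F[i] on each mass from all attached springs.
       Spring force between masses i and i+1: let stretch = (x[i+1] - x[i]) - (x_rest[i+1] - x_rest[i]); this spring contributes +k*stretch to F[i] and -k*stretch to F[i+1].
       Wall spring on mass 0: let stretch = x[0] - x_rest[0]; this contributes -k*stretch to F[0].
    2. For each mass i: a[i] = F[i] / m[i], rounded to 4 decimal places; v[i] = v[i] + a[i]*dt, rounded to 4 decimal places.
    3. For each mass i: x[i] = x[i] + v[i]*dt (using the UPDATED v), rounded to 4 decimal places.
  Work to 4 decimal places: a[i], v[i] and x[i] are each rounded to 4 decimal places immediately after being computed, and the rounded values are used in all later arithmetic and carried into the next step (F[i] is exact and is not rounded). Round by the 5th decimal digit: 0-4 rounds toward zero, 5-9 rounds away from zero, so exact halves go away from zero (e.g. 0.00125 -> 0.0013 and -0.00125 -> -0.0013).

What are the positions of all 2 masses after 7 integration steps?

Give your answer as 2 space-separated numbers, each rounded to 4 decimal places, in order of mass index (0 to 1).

Answer: 6.6819 13.6733

Derivation:
Step 0: x=[8.0000 13.0000] v=[0.0000 0.0000]
Step 1: x=[7.9400 13.0400] v=[-0.3000 0.2000]
Step 2: x=[7.8232 13.1160] v=[-0.5840 0.3800]
Step 3: x=[7.6558 13.2203] v=[-0.8370 0.5214]
Step 4: x=[7.4466 13.3420] v=[-1.0461 0.6085]
Step 5: x=[7.2064 13.4679] v=[-1.2012 0.6294]
Step 6: x=[6.9473 13.5833] v=[-1.2957 0.5771]
Step 7: x=[6.6819 13.6733] v=[-1.3268 0.4499]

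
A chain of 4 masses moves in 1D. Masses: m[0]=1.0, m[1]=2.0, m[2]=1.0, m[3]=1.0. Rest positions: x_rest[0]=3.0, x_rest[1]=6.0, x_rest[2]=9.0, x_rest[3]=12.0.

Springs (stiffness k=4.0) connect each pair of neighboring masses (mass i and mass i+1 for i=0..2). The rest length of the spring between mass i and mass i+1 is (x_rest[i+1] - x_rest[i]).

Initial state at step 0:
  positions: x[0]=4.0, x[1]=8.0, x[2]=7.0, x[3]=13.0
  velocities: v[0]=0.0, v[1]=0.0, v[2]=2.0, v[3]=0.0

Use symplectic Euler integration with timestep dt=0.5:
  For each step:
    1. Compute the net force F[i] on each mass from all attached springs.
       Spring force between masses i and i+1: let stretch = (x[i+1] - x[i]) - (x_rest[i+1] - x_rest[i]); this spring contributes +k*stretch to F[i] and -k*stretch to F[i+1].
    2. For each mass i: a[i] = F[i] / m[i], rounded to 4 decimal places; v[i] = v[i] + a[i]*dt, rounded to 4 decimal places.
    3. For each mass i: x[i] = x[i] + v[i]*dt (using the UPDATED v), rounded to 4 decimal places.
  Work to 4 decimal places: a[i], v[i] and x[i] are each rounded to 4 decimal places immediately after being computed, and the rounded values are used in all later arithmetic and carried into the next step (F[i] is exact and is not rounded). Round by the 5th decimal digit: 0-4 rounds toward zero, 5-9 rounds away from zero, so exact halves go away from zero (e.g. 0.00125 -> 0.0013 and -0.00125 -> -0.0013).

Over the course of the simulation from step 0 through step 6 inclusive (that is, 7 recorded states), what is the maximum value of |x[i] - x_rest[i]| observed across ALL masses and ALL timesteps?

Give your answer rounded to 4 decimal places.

Step 0: x=[4.0000 8.0000 7.0000 13.0000] v=[0.0000 0.0000 2.0000 0.0000]
Step 1: x=[5.0000 5.5000 15.0000 10.0000] v=[2.0000 -5.0000 16.0000 -6.0000]
Step 2: x=[3.5000 7.5000 8.5000 15.0000] v=[-3.0000 4.0000 -13.0000 10.0000]
Step 3: x=[3.0000 8.0000 7.5000 16.5000] v=[-1.0000 1.0000 -2.0000 3.0000]
Step 4: x=[4.5000 5.7500 16.0000 12.0000] v=[3.0000 -4.5000 17.0000 -9.0000]
Step 5: x=[4.2500 8.0000 10.2500 14.5000] v=[-0.5000 4.5000 -11.5000 5.0000]
Step 6: x=[4.7500 9.5000 6.5000 15.7500] v=[1.0000 3.0000 -7.5000 2.5000]
Max displacement = 7.0000

Answer: 7.0000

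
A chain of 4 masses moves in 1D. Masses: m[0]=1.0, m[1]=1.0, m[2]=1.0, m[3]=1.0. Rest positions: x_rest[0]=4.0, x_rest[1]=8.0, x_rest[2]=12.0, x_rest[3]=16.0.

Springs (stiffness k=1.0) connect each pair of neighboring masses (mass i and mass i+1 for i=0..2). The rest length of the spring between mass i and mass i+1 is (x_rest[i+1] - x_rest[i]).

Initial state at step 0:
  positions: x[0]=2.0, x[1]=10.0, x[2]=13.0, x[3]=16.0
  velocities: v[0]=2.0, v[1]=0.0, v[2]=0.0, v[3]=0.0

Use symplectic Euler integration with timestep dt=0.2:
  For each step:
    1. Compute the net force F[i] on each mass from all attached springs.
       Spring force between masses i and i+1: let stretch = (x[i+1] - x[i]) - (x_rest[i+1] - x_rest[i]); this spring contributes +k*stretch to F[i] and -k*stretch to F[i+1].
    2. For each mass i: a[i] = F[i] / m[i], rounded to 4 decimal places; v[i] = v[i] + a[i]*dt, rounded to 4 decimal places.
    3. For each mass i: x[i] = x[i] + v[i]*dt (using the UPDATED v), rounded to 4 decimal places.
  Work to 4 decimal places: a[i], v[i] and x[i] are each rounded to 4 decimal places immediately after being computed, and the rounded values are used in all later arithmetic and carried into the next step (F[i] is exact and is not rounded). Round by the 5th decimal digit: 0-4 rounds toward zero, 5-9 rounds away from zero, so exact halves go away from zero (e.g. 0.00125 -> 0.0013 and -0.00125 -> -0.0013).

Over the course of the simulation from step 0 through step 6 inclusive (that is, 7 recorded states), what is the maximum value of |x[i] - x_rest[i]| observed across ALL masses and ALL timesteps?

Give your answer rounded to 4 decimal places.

Answer: 2.3757

Derivation:
Step 0: x=[2.0000 10.0000 13.0000 16.0000] v=[2.0000 0.0000 0.0000 0.0000]
Step 1: x=[2.5600 9.8000 13.0000 16.0400] v=[2.8000 -1.0000 0.0000 0.2000]
Step 2: x=[3.2496 9.4384 12.9936 16.1184] v=[3.4480 -1.8080 -0.0320 0.3920]
Step 3: x=[4.0268 8.9715 12.9700 16.2318] v=[3.8858 -2.3347 -0.1181 0.5670]
Step 4: x=[4.8417 8.4667 12.9169 16.3747] v=[4.0747 -2.5239 -0.2654 0.7146]
Step 5: x=[5.6416 7.9949 12.8241 16.5393] v=[3.9997 -2.3589 -0.4639 0.8230]
Step 6: x=[6.3757 7.6222 12.6868 16.7153] v=[3.6704 -1.8637 -0.6867 0.8800]
Max displacement = 2.3757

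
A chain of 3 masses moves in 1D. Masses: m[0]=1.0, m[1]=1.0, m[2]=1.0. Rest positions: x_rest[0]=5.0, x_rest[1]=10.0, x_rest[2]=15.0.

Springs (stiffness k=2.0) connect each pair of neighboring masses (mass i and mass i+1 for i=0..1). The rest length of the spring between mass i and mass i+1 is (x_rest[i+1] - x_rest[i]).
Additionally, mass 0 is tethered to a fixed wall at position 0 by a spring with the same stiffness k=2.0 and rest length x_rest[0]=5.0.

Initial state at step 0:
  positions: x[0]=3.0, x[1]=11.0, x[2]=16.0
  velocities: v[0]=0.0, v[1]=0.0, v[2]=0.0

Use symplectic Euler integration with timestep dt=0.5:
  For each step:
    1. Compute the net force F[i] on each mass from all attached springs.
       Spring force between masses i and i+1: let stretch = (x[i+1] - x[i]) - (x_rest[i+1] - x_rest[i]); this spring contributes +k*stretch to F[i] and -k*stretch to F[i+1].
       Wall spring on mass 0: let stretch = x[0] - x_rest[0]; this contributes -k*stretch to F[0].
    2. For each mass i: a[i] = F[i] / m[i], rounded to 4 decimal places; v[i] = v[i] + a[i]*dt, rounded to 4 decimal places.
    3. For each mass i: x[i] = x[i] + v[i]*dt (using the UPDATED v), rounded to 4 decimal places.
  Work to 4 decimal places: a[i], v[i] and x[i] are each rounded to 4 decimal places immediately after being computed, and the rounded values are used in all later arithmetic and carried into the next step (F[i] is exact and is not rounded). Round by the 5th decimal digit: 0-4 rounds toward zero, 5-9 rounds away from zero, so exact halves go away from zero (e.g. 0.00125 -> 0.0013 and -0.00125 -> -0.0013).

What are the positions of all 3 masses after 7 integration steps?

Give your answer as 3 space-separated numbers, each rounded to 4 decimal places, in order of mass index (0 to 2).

Step 0: x=[3.0000 11.0000 16.0000] v=[0.0000 0.0000 0.0000]
Step 1: x=[5.5000 9.5000 16.0000] v=[5.0000 -3.0000 0.0000]
Step 2: x=[7.2500 9.2500 15.2500] v=[3.5000 -0.5000 -1.5000]
Step 3: x=[6.3750 11.0000 14.0000] v=[-1.7500 3.5000 -2.5000]
Step 4: x=[4.6250 11.9375 13.7500] v=[-3.5000 1.8750 -0.5000]
Step 5: x=[4.2188 10.1250 15.0938] v=[-0.8125 -3.6250 2.6875]
Step 6: x=[4.6563 7.8438 16.4532] v=[0.8749 -4.5624 2.7187]
Step 7: x=[4.3594 8.2736 16.0079] v=[-0.5939 0.8595 -0.8907]

Answer: 4.3594 8.2736 16.0079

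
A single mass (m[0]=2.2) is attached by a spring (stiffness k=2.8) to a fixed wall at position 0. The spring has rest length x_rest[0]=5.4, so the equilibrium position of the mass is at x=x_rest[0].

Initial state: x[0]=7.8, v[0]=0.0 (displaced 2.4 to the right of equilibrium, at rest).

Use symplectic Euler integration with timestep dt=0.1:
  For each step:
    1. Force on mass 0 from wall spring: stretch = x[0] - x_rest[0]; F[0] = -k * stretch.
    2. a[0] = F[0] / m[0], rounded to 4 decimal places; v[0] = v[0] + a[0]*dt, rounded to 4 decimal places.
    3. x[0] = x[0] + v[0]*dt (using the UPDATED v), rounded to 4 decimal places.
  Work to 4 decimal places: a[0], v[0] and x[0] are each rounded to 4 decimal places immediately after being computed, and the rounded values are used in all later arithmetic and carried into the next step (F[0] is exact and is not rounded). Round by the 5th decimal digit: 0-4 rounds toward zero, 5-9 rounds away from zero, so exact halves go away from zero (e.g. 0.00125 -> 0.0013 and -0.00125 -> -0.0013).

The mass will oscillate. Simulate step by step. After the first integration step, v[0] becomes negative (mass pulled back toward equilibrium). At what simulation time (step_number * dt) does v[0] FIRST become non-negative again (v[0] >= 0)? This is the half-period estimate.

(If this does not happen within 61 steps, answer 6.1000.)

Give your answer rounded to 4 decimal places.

Answer: 2.8000

Derivation:
Step 0: x=[7.8000] v=[0.0000]
Step 1: x=[7.7695] v=[-0.3055]
Step 2: x=[7.7088] v=[-0.6071]
Step 3: x=[7.6187] v=[-0.9010]
Step 4: x=[7.5004] v=[-1.1834]
Step 5: x=[7.3553] v=[-1.4507]
Step 6: x=[7.1853] v=[-1.6996]
Step 7: x=[6.9926] v=[-1.9268]
Step 8: x=[6.7797] v=[-2.1295]
Step 9: x=[6.5492] v=[-2.3051]
Step 10: x=[6.3041] v=[-2.4514]
Step 11: x=[6.0475] v=[-2.5665]
Step 12: x=[5.7826] v=[-2.6489]
Step 13: x=[5.5128] v=[-2.6976]
Step 14: x=[5.2416] v=[-2.7120]
Step 15: x=[4.9724] v=[-2.6918]
Step 16: x=[4.7087] v=[-2.6374]
Step 17: x=[4.4538] v=[-2.5494]
Step 18: x=[4.2109] v=[-2.4290]
Step 19: x=[3.9831] v=[-2.2777]
Step 20: x=[3.7734] v=[-2.0974]
Step 21: x=[3.5844] v=[-1.8904]
Step 22: x=[3.4185] v=[-1.6593]
Step 23: x=[3.2778] v=[-1.4071]
Step 24: x=[3.1641] v=[-1.1370]
Step 25: x=[3.0789] v=[-0.8524]
Step 26: x=[3.0232] v=[-0.5570]
Step 27: x=[2.9978] v=[-0.2545]
Step 28: x=[3.0029] v=[0.0512]
First v>=0 after going negative at step 28, time=2.8000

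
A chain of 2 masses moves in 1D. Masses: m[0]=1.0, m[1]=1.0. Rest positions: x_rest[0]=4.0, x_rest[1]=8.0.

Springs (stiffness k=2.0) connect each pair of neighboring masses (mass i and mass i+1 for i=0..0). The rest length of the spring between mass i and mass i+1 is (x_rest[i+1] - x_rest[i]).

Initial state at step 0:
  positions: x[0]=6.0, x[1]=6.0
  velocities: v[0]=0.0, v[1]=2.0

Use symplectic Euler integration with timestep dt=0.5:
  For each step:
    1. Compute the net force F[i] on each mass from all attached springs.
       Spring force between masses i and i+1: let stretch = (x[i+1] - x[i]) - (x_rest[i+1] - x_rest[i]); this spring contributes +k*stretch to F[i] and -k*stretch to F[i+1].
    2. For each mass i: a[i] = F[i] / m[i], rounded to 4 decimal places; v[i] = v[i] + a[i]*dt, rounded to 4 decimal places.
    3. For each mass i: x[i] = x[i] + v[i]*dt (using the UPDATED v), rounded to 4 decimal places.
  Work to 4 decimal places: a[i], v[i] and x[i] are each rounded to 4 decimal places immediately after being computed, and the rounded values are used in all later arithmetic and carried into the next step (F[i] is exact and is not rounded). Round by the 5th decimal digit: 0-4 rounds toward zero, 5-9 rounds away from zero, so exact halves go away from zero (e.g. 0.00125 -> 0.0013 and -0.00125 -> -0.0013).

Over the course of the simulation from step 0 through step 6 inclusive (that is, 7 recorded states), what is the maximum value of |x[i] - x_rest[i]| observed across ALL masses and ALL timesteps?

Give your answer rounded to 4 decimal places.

Step 0: x=[6.0000 6.0000] v=[0.0000 2.0000]
Step 1: x=[4.0000 9.0000] v=[-4.0000 6.0000]
Step 2: x=[2.5000 11.5000] v=[-3.0000 5.0000]
Step 3: x=[3.5000 11.5000] v=[2.0000 0.0000]
Step 4: x=[6.5000 9.5000] v=[6.0000 -4.0000]
Step 5: x=[9.0000 8.0000] v=[5.0000 -3.0000]
Step 6: x=[9.0000 9.0000] v=[0.0000 2.0000]
Max displacement = 5.0000

Answer: 5.0000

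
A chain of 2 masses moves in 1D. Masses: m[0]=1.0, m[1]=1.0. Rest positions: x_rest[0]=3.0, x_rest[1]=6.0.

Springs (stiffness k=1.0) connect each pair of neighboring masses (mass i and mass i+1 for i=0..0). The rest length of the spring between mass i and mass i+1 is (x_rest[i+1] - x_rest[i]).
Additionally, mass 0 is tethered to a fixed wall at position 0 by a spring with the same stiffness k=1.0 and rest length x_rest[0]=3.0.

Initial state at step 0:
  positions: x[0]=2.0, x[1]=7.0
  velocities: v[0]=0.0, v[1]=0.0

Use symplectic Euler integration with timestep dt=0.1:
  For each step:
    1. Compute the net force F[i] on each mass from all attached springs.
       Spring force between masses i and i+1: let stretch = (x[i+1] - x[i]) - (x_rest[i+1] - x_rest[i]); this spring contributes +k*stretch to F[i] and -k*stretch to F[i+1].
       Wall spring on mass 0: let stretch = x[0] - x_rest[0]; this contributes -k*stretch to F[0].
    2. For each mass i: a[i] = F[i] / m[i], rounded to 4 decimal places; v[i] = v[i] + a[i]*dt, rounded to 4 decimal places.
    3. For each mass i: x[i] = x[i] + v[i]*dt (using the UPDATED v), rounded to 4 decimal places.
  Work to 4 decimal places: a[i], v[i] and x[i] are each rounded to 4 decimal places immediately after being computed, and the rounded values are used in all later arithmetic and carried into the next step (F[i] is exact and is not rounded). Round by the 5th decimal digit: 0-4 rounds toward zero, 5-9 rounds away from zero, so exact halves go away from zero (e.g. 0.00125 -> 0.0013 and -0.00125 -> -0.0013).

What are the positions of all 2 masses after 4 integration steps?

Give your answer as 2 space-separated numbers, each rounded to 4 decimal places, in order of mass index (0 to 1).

Answer: 2.2881 6.8074

Derivation:
Step 0: x=[2.0000 7.0000] v=[0.0000 0.0000]
Step 1: x=[2.0300 6.9800] v=[0.3000 -0.2000]
Step 2: x=[2.0892 6.9405] v=[0.5920 -0.3950]
Step 3: x=[2.1760 6.8825] v=[0.8682 -0.5801]
Step 4: x=[2.2881 6.8074] v=[1.1213 -0.7508]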